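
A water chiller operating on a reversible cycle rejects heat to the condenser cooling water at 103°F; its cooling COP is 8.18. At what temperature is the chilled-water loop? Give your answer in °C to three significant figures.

5.39 °C

For a Carnot refrigerator COP_R = T_C/(T_H − T_C), so T_C = COP·T_H/(1 + COP).
With T_H = 312.59 K, T_C = 8.18 × 312.59/9.180 = 278.54 K.
Converting, 278.54 K = 5.39°C.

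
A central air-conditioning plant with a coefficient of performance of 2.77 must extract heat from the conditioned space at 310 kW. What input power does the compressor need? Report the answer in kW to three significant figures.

Ẇ = Q̇_C/COP = 310.0/2.77 = 111.9 kW.

112 kW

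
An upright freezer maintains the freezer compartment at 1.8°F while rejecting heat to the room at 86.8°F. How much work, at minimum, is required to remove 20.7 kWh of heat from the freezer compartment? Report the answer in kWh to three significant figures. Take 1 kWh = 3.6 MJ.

3.81 kWh

In absolute terms T_C = 256.37 K and T_H = 303.59 K, so ΔT = 47.22 K.
The reversible limit is COP_R = T_C/ΔT = 5.429, so W_min = Q_C/COP = Q_C·ΔT/T_C.
W_min = 20.70 × 47.22/256.37 = 3.813 kWh.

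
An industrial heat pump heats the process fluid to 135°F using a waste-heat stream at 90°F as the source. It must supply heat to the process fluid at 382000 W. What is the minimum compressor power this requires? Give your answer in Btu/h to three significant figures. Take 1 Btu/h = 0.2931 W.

98600 Btu/h

In absolute terms T_C = 305.37 K and T_H = 330.37 K, so ΔT = 25.00 K.
COP_Carnot = T_H/ΔT = 330.37/25.00 = 13.21.
Ẇ_min = Q̇/COP_Carnot = 382000/13.21 = 28910 W = 98620 Btu/h.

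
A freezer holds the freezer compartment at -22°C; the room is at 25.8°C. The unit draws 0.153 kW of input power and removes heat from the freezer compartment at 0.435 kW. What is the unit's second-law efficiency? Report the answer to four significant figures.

COP_actual = Q̇_C/Ẇ = 0.4350/0.1530 = 2.843.
In absolute terms T_C = 251.15 K and T_H = 298.95 K, so ΔT = 47.80 K.
COP_Carnot = T_C/ΔT = 251.15/47.80 = 5.254.
η_II = COP_actual/COP_Carnot = 2.843/5.254 = 0.5411.

0.5411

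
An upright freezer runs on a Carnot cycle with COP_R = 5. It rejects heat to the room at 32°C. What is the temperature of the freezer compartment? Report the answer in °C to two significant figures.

-19 °C

For a Carnot refrigerator COP_R = T_C/(T_H − T_C), so T_C = COP·T_H/(1 + COP).
With T_H = 305.15 K, T_C = 5 × 305.15/6.000 = 254.29 K.
Converting, 254.29 K = -18.86°C.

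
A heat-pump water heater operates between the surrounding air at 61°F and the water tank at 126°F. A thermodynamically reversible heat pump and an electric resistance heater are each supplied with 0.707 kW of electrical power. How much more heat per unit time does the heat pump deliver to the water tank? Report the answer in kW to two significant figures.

In absolute terms T_C = 289.26 K and T_H = 325.37 K, so ΔT = 36.11 K.
COP_Carnot = T_H/ΔT = 325.37/36.11 = 9.010.
The heat pump delivers Q̇_H = COP × Ẇ = 6.370 kW; the resistance heater delivers Ẇ = 0.7070 kW.
Extra = (COP − 1)·Ẇ = 5.663 kW.

5.7 kW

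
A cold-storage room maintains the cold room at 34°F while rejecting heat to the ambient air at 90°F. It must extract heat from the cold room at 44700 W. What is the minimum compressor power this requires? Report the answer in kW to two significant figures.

In absolute terms T_C = 274.26 K and T_H = 305.37 K, so ΔT = 31.11 K.
COP_Carnot = T_C/ΔT = 274.26/31.11 = 8.816.
Ẇ_min = Q̇/COP_Carnot = 44700/8.816 = 5071 W = 5.071 kW.

5.1 kW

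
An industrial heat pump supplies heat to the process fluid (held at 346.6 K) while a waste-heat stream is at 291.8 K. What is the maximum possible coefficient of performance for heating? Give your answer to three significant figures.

The reservoir spacing is ΔT = 346.6 − 291.8 = 54.80 K.
For a reversible cycle, COP_Carnot = T_H/ΔT = 346.60/54.80 = 6.325.

6.32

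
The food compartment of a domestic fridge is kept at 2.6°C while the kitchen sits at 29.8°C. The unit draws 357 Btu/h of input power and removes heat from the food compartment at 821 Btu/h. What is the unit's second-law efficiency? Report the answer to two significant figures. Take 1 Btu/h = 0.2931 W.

0.23

COP_actual = Q̇_C/Ẇ = 821.0/357.0 = 2.300.
In absolute terms T_C = 275.75 K and T_H = 302.95 K, so ΔT = 27.20 K.
COP_Carnot = T_C/ΔT = 275.75/27.20 = 10.14.
η_II = COP_actual/COP_Carnot = 2.300/10.14 = 0.2268.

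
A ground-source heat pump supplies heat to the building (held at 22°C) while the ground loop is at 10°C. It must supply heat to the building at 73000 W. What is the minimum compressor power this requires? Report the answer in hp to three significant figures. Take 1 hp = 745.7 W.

3.98 hp

In absolute terms T_C = 283.15 K and T_H = 295.15 K, so ΔT = 12.00 K.
COP_Carnot = T_H/ΔT = 295.15/12.00 = 24.60.
Ẇ_min = Q̇/COP_Carnot = 73000/24.60 = 2968 W = 3.980 hp.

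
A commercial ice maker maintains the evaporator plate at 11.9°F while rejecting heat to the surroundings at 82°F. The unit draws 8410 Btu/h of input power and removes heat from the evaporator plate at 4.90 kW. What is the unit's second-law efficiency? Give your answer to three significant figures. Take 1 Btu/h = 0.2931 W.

0.295

Converting, Q̇_C = 4.900 kW = 16720 Btu/h, so COP_actual = Q̇_C/Ẇ = 16720/8410 = 1.988.
In absolute terms T_C = 261.98 K and T_H = 300.93 K, so ΔT = 38.94 K.
COP_Carnot = T_C/ΔT = 261.98/38.94 = 6.727.
η_II = COP_actual/COP_Carnot = 1.988/6.727 = 0.2955.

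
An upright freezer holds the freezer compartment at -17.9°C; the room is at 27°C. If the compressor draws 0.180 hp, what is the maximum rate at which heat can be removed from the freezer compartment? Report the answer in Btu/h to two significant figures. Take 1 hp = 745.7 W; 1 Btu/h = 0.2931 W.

In absolute terms T_C = 255.25 K and T_H = 300.15 K, so ΔT = 44.90 K.
COP_Carnot = T_C/ΔT = 255.25/44.90 = 5.685.
Q̇_max = COP_Carnot × Ẇ = 5.685 × 0.1800 hp = 1.023 hp = 2603 Btu/h.

2600 Btu/h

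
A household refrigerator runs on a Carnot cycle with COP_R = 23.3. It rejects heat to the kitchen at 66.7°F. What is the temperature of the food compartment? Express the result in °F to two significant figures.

For a Carnot refrigerator COP_R = T_C/(T_H − T_C), so T_C = COP·T_H/(1 + COP).
With T_H = 292.43 K, T_C = 23.3 × 292.43/24.30 = 280.39 K.
Converting, 280.39 K = 45.04°F.

45 °F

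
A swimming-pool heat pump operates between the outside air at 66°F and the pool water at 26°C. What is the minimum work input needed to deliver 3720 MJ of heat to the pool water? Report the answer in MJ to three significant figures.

In absolute terms T_C = 292.04 K and T_H = 299.15 K, so ΔT = 7.111 K.
The reversible limit is COP_HP = T_H/ΔT = 42.07, so W_min = Q_H/COP = Q_H·ΔT/T_H.
W_min = 3720 × 7.111/299.15 = 88.43 MJ.

88.4 MJ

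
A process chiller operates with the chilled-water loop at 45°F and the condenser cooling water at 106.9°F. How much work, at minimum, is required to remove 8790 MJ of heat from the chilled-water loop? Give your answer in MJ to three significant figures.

In absolute terms T_C = 280.37 K and T_H = 314.76 K, so ΔT = 34.39 K.
The reversible limit is COP_R = T_C/ΔT = 8.153, so W_min = Q_C/COP = Q_C·ΔT/T_C.
W_min = 8790 × 34.39/280.37 = 1078 MJ.

1080 MJ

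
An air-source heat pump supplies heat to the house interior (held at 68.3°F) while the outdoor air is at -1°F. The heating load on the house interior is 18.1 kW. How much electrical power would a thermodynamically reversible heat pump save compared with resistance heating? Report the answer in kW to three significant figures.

15.7 kW

In absolute terms T_C = 254.82 K and T_H = 293.32 K, so ΔT = 38.50 K.
COP_Carnot = T_H/ΔT = 293.32/38.50 = 7.619.
Resistance heating needs Ẇ_res = Q̇_H = 18.10 kW; the reversible heat pump needs only Ẇ_hp = Q̇_H/COP = 2.376 kW.
Saving = 18.10 − 2.376 = 15.72 kW.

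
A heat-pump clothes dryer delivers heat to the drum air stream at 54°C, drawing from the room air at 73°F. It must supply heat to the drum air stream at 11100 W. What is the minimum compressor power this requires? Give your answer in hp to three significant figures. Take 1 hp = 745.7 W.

1.42 hp

In absolute terms T_C = 295.93 K and T_H = 327.15 K, so ΔT = 31.22 K.
COP_Carnot = T_H/ΔT = 327.15/31.22 = 10.48.
Ẇ_min = Q̇/COP_Carnot = 11100/10.48 = 1059 W = 1.421 hp.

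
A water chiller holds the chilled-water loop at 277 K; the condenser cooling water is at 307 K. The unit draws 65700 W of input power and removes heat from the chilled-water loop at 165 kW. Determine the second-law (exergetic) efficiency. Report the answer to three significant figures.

Converting, Q̇_C = 165.0 kW = 165000 W, so COP_actual = Q̇_C/Ẇ = 165000/65700 = 2.511.
The reservoir spacing is ΔT = 307 − 277 = 30.00 K.
COP_Carnot = T_C/ΔT = 277.00/30.00 = 9.233.
η_II = COP_actual/COP_Carnot = 2.511/9.233 = 0.2720.

0.272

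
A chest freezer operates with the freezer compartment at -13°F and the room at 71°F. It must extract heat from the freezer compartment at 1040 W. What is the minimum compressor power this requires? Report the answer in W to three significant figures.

In absolute terms T_C = 248.15 K and T_H = 294.82 K, so ΔT = 46.67 K.
COP_Carnot = T_C/ΔT = 248.15/46.67 = 5.318.
Ẇ_min = Q̇/COP_Carnot = 1040/5.318 = 195.6 W.

196 W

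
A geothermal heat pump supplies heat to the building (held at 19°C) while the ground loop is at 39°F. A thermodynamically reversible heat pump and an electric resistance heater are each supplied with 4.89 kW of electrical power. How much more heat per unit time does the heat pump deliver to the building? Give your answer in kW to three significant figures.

89.7 kW

In absolute terms T_C = 277.04 K and T_H = 292.15 K, so ΔT = 15.11 K.
COP_Carnot = T_H/ΔT = 292.15/15.11 = 19.33.
The heat pump delivers Q̇_H = COP × Ẇ = 94.54 kW; the resistance heater delivers Ẇ = 4.890 kW.
Extra = (COP − 1)·Ẇ = 89.65 kW.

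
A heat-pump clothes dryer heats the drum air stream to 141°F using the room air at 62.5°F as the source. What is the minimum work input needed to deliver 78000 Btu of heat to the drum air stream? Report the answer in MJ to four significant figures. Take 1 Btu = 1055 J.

In absolute terms T_C = 290.09 K and T_H = 333.71 K, so ΔT = 43.61 K.
The reversible limit is COP_HP = T_H/ΔT = 7.652, so W_min = Q_H/COP = Q_H·ΔT/T_H.
W_min = 78000 × 43.61/333.71 = 10190 Btu = 10.75 MJ.

10.75 MJ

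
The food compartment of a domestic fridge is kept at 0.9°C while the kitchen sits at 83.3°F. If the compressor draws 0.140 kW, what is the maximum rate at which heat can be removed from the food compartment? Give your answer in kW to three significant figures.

1.39 kW

In absolute terms T_C = 274.05 K and T_H = 301.65 K, so ΔT = 27.60 K.
COP_Carnot = T_C/ΔT = 274.05/27.60 = 9.929.
Q̇_max = COP_Carnot × Ẇ = 9.929 × 0.1400 kW = 1.390 kW.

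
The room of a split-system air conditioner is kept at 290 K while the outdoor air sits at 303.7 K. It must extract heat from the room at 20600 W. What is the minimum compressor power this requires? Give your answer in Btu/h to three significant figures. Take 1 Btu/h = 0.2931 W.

3320 Btu/h

The reservoir spacing is ΔT = 303.7 − 290 = 13.70 K.
COP_Carnot = T_C/ΔT = 290.00/13.70 = 21.17.
Ẇ_min = Q̇/COP_Carnot = 20600/21.17 = 973.2 W = 3320 Btu/h.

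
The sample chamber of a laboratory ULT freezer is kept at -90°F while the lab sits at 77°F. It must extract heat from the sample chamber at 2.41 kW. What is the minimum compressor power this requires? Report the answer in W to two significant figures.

In absolute terms T_C = 205.37 K and T_H = 298.15 K, so ΔT = 92.78 K.
COP_Carnot = T_C/ΔT = 205.37/92.78 = 2.214.
Ẇ_min = Q̇/COP_Carnot = 2.410/2.214 = 1.089 kW = 1089 W.

1100 W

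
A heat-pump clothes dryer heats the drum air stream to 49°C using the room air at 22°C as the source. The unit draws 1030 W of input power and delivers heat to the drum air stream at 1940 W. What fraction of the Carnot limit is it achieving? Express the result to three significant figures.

0.158

COP_actual = Q̇_H/Ẇ = 1940/1030 = 1.883.
In absolute terms T_C = 295.15 K and T_H = 322.15 K, so ΔT = 27.00 K.
COP_Carnot = T_H/ΔT = 322.15/27.00 = 11.93.
η_II = COP_actual/COP_Carnot = 1.883/11.93 = 0.1579.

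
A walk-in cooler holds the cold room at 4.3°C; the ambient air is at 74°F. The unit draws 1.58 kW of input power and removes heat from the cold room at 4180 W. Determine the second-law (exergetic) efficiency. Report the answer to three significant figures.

Converting, Q̇_C = 4180 W = 4.180 kW, so COP_actual = Q̇_C/Ẇ = 4.180/1.580 = 2.646.
In absolute terms T_C = 277.45 K and T_H = 296.48 K, so ΔT = 19.03 K.
COP_Carnot = T_C/ΔT = 277.45/19.03 = 14.58.
η_II = COP_actual/COP_Carnot = 2.646/14.58 = 0.1815.

0.181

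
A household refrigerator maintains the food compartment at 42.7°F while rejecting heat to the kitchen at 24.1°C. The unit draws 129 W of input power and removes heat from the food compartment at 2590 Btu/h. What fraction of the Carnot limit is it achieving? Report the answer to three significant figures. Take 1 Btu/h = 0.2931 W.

0.383

Converting, Q̇_C = 2590 Btu/h = 759.1 W, so COP_actual = Q̇_C/Ẇ = 759.1/129.0 = 5.885.
In absolute terms T_C = 279.09 K and T_H = 297.25 K, so ΔT = 18.16 K.
COP_Carnot = T_C/ΔT = 279.09/18.16 = 15.37.
η_II = COP_actual/COP_Carnot = 5.885/15.37 = 0.3828.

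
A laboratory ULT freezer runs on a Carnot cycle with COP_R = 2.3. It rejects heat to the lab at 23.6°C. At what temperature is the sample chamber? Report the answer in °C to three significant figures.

For a Carnot refrigerator COP_R = T_C/(T_H − T_C), so T_C = COP·T_H/(1 + COP).
With T_H = 296.75 K, T_C = 2.3 × 296.75/3.300 = 206.83 K.
Converting, 206.83 K = -66.32°C.

-66.3 °C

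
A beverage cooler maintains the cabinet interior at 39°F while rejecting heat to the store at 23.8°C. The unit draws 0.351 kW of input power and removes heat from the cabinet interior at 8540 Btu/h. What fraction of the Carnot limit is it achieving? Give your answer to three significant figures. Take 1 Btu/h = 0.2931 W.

0.513

Converting, Q̇_C = 8540 Btu/h = 2.503 kW, so COP_actual = Q̇_C/Ẇ = 2.503/0.3510 = 7.131.
In absolute terms T_C = 277.04 K and T_H = 296.95 K, so ΔT = 19.91 K.
COP_Carnot = T_C/ΔT = 277.04/19.91 = 13.91.
η_II = COP_actual/COP_Carnot = 7.131/13.91 = 0.5125.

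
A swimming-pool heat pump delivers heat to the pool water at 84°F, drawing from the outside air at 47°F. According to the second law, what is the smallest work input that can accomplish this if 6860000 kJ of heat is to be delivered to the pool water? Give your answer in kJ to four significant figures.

In absolute terms T_C = 281.48 K and T_H = 302.04 K, so ΔT = 20.56 K.
The reversible limit is COP_HP = T_H/ΔT = 14.69, so W_min = Q_H/COP = Q_H·ΔT/T_H.
W_min = 6860000 × 20.56/302.04 = 466900 kJ.

466900 kJ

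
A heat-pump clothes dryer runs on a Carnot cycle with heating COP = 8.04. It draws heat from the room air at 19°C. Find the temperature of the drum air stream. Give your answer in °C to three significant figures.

COP_HP = T_H/(T_H − T_C) rearranges to T_H = COP·T_C/(COP − 1).
With T_C = 292.15 K, T_H = 8.04 × 292.15/7.040 = 333.65 K.
Converting, 333.65 K = 60.50°C.

60.5 °C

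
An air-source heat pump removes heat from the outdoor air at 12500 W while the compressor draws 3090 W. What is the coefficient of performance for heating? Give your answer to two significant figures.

The first law gives Q̇_H = Q̇_C + Ẇ, so the three rates are Q̇_C = 12500, Q̇_H = 15590, Ẇ = 3090 W.
COP_HP = Q̇_H/Ẇ = 15590/3090 = 5.045.

5.0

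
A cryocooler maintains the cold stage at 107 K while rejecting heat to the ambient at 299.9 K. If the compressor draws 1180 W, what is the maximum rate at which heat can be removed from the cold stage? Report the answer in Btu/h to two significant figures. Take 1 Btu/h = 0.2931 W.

2200 Btu/h

The reservoir spacing is ΔT = 299.9 − 107 = 192.9 K.
COP_Carnot = T_C/ΔT = 107.00/192.9 = 0.5547.
Q̇_max = COP_Carnot × Ẇ = 0.5547 × 1180 W = 654.5 W = 2233 Btu/h.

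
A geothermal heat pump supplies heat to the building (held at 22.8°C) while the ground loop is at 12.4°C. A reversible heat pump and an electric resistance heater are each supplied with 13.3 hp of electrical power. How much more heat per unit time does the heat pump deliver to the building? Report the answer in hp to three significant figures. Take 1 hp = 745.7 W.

365 hp

In absolute terms T_C = 285.55 K and T_H = 295.95 K, so ΔT = 10.40 K.
COP_Carnot = T_H/ΔT = 295.95/10.40 = 28.46.
The heat pump delivers Q̇_H = COP × Ẇ = 378.5 hp; the resistance heater delivers Ẇ = 13.30 hp.
Extra = (COP − 1)·Ẇ = 365.2 hp.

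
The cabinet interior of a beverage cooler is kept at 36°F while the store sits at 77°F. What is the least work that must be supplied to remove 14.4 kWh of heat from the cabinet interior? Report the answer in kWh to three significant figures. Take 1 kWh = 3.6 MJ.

In absolute terms T_C = 275.37 K and T_H = 298.15 K, so ΔT = 22.78 K.
The reversible limit is COP_R = T_C/ΔT = 12.09, so W_min = Q_C/COP = Q_C·ΔT/T_C.
W_min = 14.40 × 22.78/275.37 = 1.191 kWh.

1.19 kWh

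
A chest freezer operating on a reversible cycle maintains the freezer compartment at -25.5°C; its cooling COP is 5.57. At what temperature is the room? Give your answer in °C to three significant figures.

COP_R = T_C/(T_H − T_C) gives T_H − T_C = T_C/COP.
With T_C = 247.65 K, T_H = 247.65 × (1 + 1/5.57) = 292.11 K.
Converting, 292.11 K = 18.96°C.

19.0 °C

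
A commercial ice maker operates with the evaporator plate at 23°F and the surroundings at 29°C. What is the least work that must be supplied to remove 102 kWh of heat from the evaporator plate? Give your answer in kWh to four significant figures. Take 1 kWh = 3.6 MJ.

In absolute terms T_C = 268.15 K and T_H = 302.15 K, so ΔT = 34.00 K.
The reversible limit is COP_R = T_C/ΔT = 7.887, so W_min = Q_C/COP = Q_C·ΔT/T_C.
W_min = 102.0 × 34.00/268.15 = 12.93 kWh.

12.93 kWh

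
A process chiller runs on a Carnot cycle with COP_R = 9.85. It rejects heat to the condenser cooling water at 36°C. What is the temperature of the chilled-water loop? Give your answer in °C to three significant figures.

7.51 °C

For a Carnot refrigerator COP_R = T_C/(T_H − T_C), so T_C = COP·T_H/(1 + COP).
With T_H = 309.15 K, T_C = 9.85 × 309.15/10.85 = 280.66 K.
Converting, 280.66 K = 7.51°C.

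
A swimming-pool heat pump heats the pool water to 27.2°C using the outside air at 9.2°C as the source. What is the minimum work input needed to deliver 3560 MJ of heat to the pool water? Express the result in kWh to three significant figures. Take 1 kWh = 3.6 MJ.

In absolute terms T_C = 282.35 K and T_H = 300.35 K, so ΔT = 18.00 K.
The reversible limit is COP_HP = T_H/ΔT = 16.69, so W_min = Q_H/COP = Q_H·ΔT/T_H.
W_min = 3560 × 18.00/300.35 = 213.4 MJ = 59.26 kWh.

59.3 kWh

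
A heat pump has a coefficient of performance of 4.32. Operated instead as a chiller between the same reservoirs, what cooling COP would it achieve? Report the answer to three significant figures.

3.32

Since Q_H = Q_C + W for any cycle, COP_R = Q_C/W = Q_H/W − 1.
COP_R = 4.32 − 1 = 3.32.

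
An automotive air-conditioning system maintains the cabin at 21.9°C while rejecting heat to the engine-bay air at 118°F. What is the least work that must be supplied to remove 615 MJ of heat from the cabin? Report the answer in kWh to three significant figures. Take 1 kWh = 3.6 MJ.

15.0 kWh

In absolute terms T_C = 295.05 K and T_H = 320.93 K, so ΔT = 25.88 K.
The reversible limit is COP_R = T_C/ΔT = 11.40, so W_min = Q_C/COP = Q_C·ΔT/T_C.
W_min = 615.0 × 25.88/295.05 = 53.94 MJ = 14.98 kWh.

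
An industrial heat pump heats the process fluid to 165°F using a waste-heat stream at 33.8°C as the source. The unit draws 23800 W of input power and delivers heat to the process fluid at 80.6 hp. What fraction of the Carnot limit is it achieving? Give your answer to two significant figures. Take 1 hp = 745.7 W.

0.29

Converting, Q̇_H = 80.60 hp = 60100 W, so COP_actual = Q̇_H/Ẇ = 60100/23800 = 2.525.
In absolute terms T_C = 306.95 K and T_H = 347.04 K, so ΔT = 40.09 K.
COP_Carnot = T_H/ΔT = 347.04/40.09 = 8.657.
η_II = COP_actual/COP_Carnot = 2.525/8.657 = 0.2917.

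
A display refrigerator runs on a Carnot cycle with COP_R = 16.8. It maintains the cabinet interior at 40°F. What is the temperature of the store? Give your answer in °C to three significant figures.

COP_R = T_C/(T_H − T_C) gives T_H − T_C = T_C/COP.
With T_C = 277.59 K, T_H = 277.59 × (1 + 1/16.8) = 294.12 K.
Converting, 294.12 K = 20.97°C.

21.0 °C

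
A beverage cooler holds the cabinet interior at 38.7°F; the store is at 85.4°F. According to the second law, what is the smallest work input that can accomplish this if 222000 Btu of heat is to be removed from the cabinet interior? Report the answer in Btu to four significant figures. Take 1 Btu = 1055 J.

20800 Btu

In absolute terms T_C = 276.87 K and T_H = 302.82 K, so ΔT = 25.94 K.
The reversible limit is COP_R = T_C/ΔT = 10.67, so W_min = Q_C/COP = Q_C·ΔT/T_C.
W_min = 222000 × 25.94/276.87 = 20800 Btu.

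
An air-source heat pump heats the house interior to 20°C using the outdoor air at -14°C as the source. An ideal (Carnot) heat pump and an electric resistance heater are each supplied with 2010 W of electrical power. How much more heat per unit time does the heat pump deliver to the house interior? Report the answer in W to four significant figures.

15320 W

In absolute terms T_C = 259.15 K and T_H = 293.15 K, so ΔT = 34.00 K.
COP_Carnot = T_H/ΔT = 293.15/34.00 = 8.622.
The heat pump delivers Q̇_H = COP × Ẇ = 17330 W; the resistance heater delivers Ẇ = 2010 W.
Extra = (COP − 1)·Ẇ = 15320 W.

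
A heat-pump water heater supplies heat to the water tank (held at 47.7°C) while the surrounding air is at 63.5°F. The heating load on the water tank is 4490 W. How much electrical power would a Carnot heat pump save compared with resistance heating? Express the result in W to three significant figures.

4070 W

In absolute terms T_C = 290.65 K and T_H = 320.85 K, so ΔT = 30.20 K.
COP_Carnot = T_H/ΔT = 320.85/30.20 = 10.62.
Resistance heating needs Ẇ_res = Q̇_H = 4490 W; the reversible heat pump needs only Ẇ_hp = Q̇_H/COP = 422.6 W.
Saving = 4490 − 422.6 = 4067 W.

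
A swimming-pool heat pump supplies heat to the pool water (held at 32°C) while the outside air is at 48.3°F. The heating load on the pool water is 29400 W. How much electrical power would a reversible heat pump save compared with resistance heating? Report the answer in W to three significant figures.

In absolute terms T_C = 282.21 K and T_H = 305.15 K, so ΔT = 22.94 K.
COP_Carnot = T_H/ΔT = 305.15/22.94 = 13.30.
Resistance heating needs Ẇ_res = Q̇_H = 29400 W; the reversible heat pump needs only Ẇ_hp = Q̇_H/COP = 2211 W.
Saving = 29400 − 2211 = 27190 W.

27200 W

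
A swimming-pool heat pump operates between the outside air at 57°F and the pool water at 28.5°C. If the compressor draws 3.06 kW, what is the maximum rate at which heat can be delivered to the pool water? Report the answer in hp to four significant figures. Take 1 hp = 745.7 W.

In absolute terms T_C = 287.04 K and T_H = 301.65 K, so ΔT = 14.61 K.
COP_Carnot = T_H/ΔT = 301.65/14.61 = 20.65.
Q̇_max = COP_Carnot × Ẇ = 20.65 × 3.060 kW = 63.17 kW = 84.72 hp.

84.72 hp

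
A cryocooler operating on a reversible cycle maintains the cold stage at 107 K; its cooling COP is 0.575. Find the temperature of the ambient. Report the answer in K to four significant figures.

293.1 K

COP_R = T_C/(T_H − T_C) gives T_H − T_C = T_C/COP.
With T_C = 107.00 K, T_H = 107.00 × (1 + 1/0.575) = 293.09 K.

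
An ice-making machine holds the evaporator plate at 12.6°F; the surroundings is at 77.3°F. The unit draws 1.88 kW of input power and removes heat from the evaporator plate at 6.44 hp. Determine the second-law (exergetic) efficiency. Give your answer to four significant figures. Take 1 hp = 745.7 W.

0.3500

Converting, Q̇_C = 6.440 hp = 4.802 kW, so COP_actual = Q̇_C/Ẇ = 4.802/1.880 = 2.554.
In absolute terms T_C = 262.37 K and T_H = 298.32 K, so ΔT = 35.94 K.
COP_Carnot = T_C/ΔT = 262.37/35.94 = 7.299.
η_II = COP_actual/COP_Carnot = 2.554/7.299 = 0.3500.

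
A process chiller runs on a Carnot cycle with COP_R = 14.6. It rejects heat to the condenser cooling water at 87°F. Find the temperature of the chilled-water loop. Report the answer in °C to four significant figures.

11.09 °C

For a Carnot refrigerator COP_R = T_C/(T_H − T_C), so T_C = COP·T_H/(1 + COP).
With T_H = 303.71 K, T_C = 14.6 × 303.71/15.60 = 284.24 K.
Converting, 284.24 K = 11.09°C.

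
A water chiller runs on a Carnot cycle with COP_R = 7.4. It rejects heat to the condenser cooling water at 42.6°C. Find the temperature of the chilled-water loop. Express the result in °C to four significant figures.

5.011 °C

For a Carnot refrigerator COP_R = T_C/(T_H − T_C), so T_C = COP·T_H/(1 + COP).
With T_H = 315.75 K, T_C = 7.4 × 315.75/8.400 = 278.16 K.
Converting, 278.16 K = 5.01°C.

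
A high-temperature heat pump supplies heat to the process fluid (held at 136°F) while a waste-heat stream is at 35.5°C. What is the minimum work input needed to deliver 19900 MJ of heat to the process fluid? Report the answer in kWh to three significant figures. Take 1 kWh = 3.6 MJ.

372 kWh

In absolute terms T_C = 308.65 K and T_H = 330.93 K, so ΔT = 22.28 K.
The reversible limit is COP_HP = T_H/ΔT = 14.85, so W_min = Q_H/COP = Q_H·ΔT/T_H.
W_min = 19900 × 22.28/330.93 = 1340 MJ = 372.1 kWh.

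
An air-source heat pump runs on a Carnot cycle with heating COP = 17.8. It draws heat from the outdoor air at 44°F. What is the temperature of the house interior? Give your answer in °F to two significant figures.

74 °F

COP_HP = T_H/(T_H − T_C) rearranges to T_H = COP·T_C/(COP − 1).
With T_C = 279.82 K, T_H = 17.8 × 279.82/16.80 = 296.47 K.
Converting, 296.47 K = 73.98°F.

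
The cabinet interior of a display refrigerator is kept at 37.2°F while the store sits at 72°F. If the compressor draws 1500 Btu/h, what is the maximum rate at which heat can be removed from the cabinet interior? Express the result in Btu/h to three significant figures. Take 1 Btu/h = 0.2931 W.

In absolute terms T_C = 276.04 K and T_H = 295.37 K, so ΔT = 19.33 K.
COP_Carnot = T_C/ΔT = 276.04/19.33 = 14.28.
Q̇_max = COP_Carnot × Ẇ = 14.28 × 1500 Btu/h = 21420 Btu/h.

21400 Btu/h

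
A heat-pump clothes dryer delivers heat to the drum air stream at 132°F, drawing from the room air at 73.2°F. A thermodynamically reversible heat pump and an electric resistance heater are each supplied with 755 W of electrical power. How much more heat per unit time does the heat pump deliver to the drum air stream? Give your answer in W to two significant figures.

In absolute terms T_C = 296.04 K and T_H = 328.71 K, so ΔT = 32.67 K.
COP_Carnot = T_H/ΔT = 328.71/32.67 = 10.06.
The heat pump delivers Q̇_H = COP × Ẇ = 7597 W; the resistance heater delivers Ẇ = 755.0 W.
Extra = (COP − 1)·Ẇ = 6842 W.

6800 W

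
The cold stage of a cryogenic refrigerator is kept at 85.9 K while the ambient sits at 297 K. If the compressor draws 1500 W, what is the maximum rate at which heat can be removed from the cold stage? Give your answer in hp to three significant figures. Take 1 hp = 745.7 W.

The reservoir spacing is ΔT = 297 − 85.9 = 211.1 K.
COP_Carnot = T_C/ΔT = 85.90/211.1 = 0.4069.
Q̇_max = COP_Carnot × Ẇ = 0.4069 × 1500 W = 610.4 W = 0.8185 hp.

0.819 hp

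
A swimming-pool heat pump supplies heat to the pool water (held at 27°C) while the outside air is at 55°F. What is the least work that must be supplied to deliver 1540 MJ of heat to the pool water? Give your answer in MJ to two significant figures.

In absolute terms T_C = 285.93 K and T_H = 300.15 K, so ΔT = 14.22 K.
The reversible limit is COP_HP = T_H/ΔT = 21.10, so W_min = Q_H/COP = Q_H·ΔT/T_H.
W_min = 1540 × 14.22/300.15 = 72.97 MJ.

73 MJ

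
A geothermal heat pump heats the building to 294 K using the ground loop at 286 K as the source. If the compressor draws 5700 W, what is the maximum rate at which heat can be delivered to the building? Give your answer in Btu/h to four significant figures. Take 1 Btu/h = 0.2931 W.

The reservoir spacing is ΔT = 294 − 286 = 8.000 K.
COP_Carnot = T_H/ΔT = 294.00/8.000 = 36.75.
Q̇_max = COP_Carnot × Ẇ = 36.75 × 5700 W = 209500 W = 714700 Btu/h.

714700 Btu/h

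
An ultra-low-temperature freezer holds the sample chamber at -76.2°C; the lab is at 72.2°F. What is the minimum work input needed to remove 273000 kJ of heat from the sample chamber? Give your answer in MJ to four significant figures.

In absolute terms T_C = 196.95 K and T_H = 295.48 K, so ΔT = 98.53 K.
The reversible limit is COP_R = T_C/ΔT = 1.999, so W_min = Q_C/COP = Q_C·ΔT/T_C.
W_min = 273000 × 98.53/196.95 = 136600 kJ = 136.6 MJ.

136.6 MJ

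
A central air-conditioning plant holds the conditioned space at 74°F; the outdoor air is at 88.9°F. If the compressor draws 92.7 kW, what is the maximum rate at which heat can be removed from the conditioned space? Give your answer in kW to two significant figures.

3300 kW

In absolute terms T_C = 296.48 K and T_H = 304.76 K, so ΔT = 8.278 K.
COP_Carnot = T_C/ΔT = 296.48/8.278 = 35.82.
Q̇_max = COP_Carnot × Ẇ = 35.82 × 92.70 kW = 3320 kW.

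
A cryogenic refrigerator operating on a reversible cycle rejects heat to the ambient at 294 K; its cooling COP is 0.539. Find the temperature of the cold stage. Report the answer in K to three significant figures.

103 K

For a Carnot refrigerator COP_R = T_C/(T_H − T_C), so T_C = COP·T_H/(1 + COP).
With T_H = 294.00 K, T_C = 0.539 × 294.00/1.539 = 102.97 K.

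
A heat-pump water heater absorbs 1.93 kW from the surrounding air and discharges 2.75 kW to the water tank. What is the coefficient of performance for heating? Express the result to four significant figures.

The first law gives Q̇_H = Q̇_C + Ẇ, so the three rates are Q̇_C = 1.930, Q̇_H = 2.750, Ẇ = 0.8200 kW.
COP_HP = Q̇_H/Ẇ = 2.750/0.8200 = 3.354.

3.354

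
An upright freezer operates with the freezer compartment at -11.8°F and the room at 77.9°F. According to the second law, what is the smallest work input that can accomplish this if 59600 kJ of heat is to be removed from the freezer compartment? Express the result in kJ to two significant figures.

In absolute terms T_C = 248.82 K and T_H = 298.65 K, so ΔT = 49.83 K.
The reversible limit is COP_R = T_C/ΔT = 4.993, so W_min = Q_C/COP = Q_C·ΔT/T_C.
W_min = 59600 × 49.83/248.82 = 11940 kJ.

12000 kJ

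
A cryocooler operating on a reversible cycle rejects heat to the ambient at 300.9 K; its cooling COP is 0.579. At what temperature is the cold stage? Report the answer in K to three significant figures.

For a Carnot refrigerator COP_R = T_C/(T_H − T_C), so T_C = COP·T_H/(1 + COP).
With T_H = 300.90 K, T_C = 0.579 × 300.90/1.579 = 110.34 K.

110 K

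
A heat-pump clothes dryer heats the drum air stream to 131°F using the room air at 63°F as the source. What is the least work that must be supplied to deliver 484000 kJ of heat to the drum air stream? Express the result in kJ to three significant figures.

In absolute terms T_C = 290.37 K and T_H = 328.15 K, so ΔT = 37.78 K.
The reversible limit is COP_HP = T_H/ΔT = 8.686, so W_min = Q_H/COP = Q_H·ΔT/T_H.
W_min = 484000 × 37.78/328.15 = 55720 kJ.

55700 kJ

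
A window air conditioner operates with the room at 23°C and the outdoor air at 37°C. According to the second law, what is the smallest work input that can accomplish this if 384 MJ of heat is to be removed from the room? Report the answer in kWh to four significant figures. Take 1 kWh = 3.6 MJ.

In absolute terms T_C = 296.15 K and T_H = 310.15 K, so ΔT = 14.00 K.
The reversible limit is COP_R = T_C/ΔT = 21.15, so W_min = Q_C/COP = Q_C·ΔT/T_C.
W_min = 384.0 × 14.00/296.15 = 18.15 MJ = 5.042 kWh.

5.042 kWh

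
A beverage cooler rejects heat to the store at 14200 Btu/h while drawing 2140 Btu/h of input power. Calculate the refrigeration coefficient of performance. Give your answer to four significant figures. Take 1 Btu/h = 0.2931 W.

The first law gives Q̇_H = Q̇_C + Ẇ, so the three rates are Q̇_C = 12060, Q̇_H = 14200, Ẇ = 2140 Btu/h.
COP_R = Q̇_C/Ẇ = 12060/2140 = 5.636.

5.636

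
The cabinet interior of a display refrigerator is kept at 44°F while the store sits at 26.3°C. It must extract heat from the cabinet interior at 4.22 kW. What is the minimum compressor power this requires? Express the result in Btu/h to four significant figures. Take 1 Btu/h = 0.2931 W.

In absolute terms T_C = 279.82 K and T_H = 299.45 K, so ΔT = 19.63 K.
COP_Carnot = T_C/ΔT = 279.82/19.63 = 14.25.
Ẇ_min = Q̇/COP_Carnot = 4.220/14.25 = 0.2961 kW = 1010 Btu/h.

1010 Btu/h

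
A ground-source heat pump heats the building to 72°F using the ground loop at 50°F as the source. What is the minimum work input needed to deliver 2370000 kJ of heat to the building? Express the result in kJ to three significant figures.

In absolute terms T_C = 283.15 K and T_H = 295.37 K, so ΔT = 12.22 K.
The reversible limit is COP_HP = T_H/ΔT = 24.17, so W_min = Q_H/COP = Q_H·ΔT/T_H.
W_min = 2370000 × 12.22/295.37 = 98070 kJ.

98100 kJ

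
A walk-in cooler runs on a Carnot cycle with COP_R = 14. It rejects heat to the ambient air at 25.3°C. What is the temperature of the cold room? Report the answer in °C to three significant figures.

5.40 °C

For a Carnot refrigerator COP_R = T_C/(T_H − T_C), so T_C = COP·T_H/(1 + COP).
With T_H = 298.45 K, T_C = 14 × 298.45/15.00 = 278.55 K.
Converting, 278.55 K = 5.40°C.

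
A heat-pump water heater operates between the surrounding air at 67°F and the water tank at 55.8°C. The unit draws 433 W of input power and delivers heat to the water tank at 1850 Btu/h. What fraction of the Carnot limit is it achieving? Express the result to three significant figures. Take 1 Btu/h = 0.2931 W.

0.138

Converting, Q̇_H = 1850 Btu/h = 542.2 W, so COP_actual = Q̇_H/Ẇ = 542.2/433.0 = 1.252.
In absolute terms T_C = 292.59 K and T_H = 328.95 K, so ΔT = 36.36 K.
COP_Carnot = T_H/ΔT = 328.95/36.36 = 9.048.
η_II = COP_actual/COP_Carnot = 1.252/9.048 = 0.1384.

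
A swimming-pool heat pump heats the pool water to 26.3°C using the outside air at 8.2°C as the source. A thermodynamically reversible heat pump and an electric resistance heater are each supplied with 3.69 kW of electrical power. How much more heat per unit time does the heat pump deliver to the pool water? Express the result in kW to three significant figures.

In absolute terms T_C = 281.35 K and T_H = 299.45 K, so ΔT = 18.10 K.
COP_Carnot = T_H/ΔT = 299.45/18.10 = 16.54.
The heat pump delivers Q̇_H = COP × Ẇ = 61.05 kW; the resistance heater delivers Ẇ = 3.690 kW.
Extra = (COP − 1)·Ẇ = 57.36 kW.

57.4 kW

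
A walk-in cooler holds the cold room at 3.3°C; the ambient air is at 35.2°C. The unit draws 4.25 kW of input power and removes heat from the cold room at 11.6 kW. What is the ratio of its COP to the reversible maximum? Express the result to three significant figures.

0.315

COP_actual = Q̇_C/Ẇ = 11.60/4.250 = 2.729.
In absolute terms T_C = 276.45 K and T_H = 308.35 K, so ΔT = 31.90 K.
COP_Carnot = T_C/ΔT = 276.45/31.90 = 8.666.
η_II = COP_actual/COP_Carnot = 2.729/8.666 = 0.3150.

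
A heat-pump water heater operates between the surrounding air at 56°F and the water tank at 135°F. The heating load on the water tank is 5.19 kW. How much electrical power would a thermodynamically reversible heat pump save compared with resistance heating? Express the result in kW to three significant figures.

4.50 kW

In absolute terms T_C = 286.48 K and T_H = 330.37 K, so ΔT = 43.89 K.
COP_Carnot = T_H/ΔT = 330.37/43.89 = 7.527.
Resistance heating needs Ẇ_res = Q̇_H = 5.190 kW; the reversible heat pump needs only Ẇ_hp = Q̇_H/COP = 0.6895 kW.
Saving = 5.190 − 0.6895 = 4.501 kW.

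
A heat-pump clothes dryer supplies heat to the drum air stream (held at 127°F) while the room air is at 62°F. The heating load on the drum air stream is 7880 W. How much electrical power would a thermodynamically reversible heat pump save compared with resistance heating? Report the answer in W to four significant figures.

7007 W

In absolute terms T_C = 289.82 K and T_H = 325.93 K, so ΔT = 36.11 K.
COP_Carnot = T_H/ΔT = 325.93/36.11 = 9.026.
Resistance heating needs Ẇ_res = Q̇_H = 7880 W; the reversible heat pump needs only Ẇ_hp = Q̇_H/COP = 873.1 W.
Saving = 7880 − 873.1 = 7007 W.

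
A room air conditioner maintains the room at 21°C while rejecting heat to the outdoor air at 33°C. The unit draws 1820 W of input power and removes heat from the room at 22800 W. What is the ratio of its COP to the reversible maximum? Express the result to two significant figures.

0.51

COP_actual = Q̇_C/Ẇ = 22800/1820 = 12.53.
In absolute terms T_C = 294.15 K and T_H = 306.15 K, so ΔT = 12.00 K.
COP_Carnot = T_C/ΔT = 294.15/12.00 = 24.51.
η_II = COP_actual/COP_Carnot = 12.53/24.51 = 0.5111.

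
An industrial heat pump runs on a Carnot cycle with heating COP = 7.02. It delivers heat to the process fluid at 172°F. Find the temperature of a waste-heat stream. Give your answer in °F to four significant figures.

82.02 °F

COP_HP = T_H/(T_H − T_C) gives T_H − T_C = T_H/COP.
With T_H = 350.93 K, T_C = 350.93 × (1 − 1/7.02) = 300.94 K.
Converting, 300.94 K = 82.02°F.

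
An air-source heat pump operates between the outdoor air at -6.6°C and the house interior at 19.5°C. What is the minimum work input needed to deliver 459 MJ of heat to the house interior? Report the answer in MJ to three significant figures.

40.9 MJ

In absolute terms T_C = 266.55 K and T_H = 292.65 K, so ΔT = 26.10 K.
The reversible limit is COP_HP = T_H/ΔT = 11.21, so W_min = Q_H/COP = Q_H·ΔT/T_H.
W_min = 459.0 × 26.10/292.65 = 40.94 MJ.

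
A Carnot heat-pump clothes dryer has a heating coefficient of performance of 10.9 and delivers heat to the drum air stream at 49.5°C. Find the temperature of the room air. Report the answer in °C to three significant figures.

COP_HP = T_H/(T_H − T_C) gives T_H − T_C = T_H/COP.
With T_H = 322.65 K, T_C = 322.65 × (1 − 1/10.9) = 293.05 K.
Converting, 293.05 K = 19.90°C.

19.9 °C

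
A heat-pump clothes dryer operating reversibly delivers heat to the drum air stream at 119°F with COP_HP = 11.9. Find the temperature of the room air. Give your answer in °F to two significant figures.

COP_HP = T_H/(T_H − T_C) gives T_H − T_C = T_H/COP.
With T_H = 321.48 K, T_C = 321.48 × (1 − 1/11.9) = 294.47 K.
Converting, 294.47 K = 70.37°F.

70 °F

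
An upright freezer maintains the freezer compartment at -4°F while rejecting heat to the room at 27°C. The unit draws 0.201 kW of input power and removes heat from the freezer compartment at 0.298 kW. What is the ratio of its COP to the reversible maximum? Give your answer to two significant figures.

COP_actual = Q̇_C/Ẇ = 0.2980/0.2010 = 1.483.
In absolute terms T_C = 253.15 K and T_H = 300.15 K, so ΔT = 47.00 K.
COP_Carnot = T_C/ΔT = 253.15/47.00 = 5.386.
η_II = COP_actual/COP_Carnot = 1.483/5.386 = 0.2753.

0.28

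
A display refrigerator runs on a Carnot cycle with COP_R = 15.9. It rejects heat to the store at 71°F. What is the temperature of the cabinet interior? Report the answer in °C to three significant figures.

4.22 °C

For a Carnot refrigerator COP_R = T_C/(T_H − T_C), so T_C = COP·T_H/(1 + COP).
With T_H = 294.82 K, T_C = 15.9 × 294.82/16.90 = 277.37 K.
Converting, 277.37 K = 4.22°C.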